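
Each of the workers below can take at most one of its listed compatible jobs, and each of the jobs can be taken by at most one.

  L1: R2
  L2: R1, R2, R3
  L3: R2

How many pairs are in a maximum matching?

2

Unit-capacity flow: source→left, listed edges, right→sink; max matching = max flow.
Augmenting path L1→R2 (+1); matched 1.
Augmenting path L2→R1 (+1); matched 2.
No augmenting path remains; maximum matching = 2.
König certificate: {L2, R2} is a vertex cover of size 2 (every listed pair touches it), so no matching can be larger.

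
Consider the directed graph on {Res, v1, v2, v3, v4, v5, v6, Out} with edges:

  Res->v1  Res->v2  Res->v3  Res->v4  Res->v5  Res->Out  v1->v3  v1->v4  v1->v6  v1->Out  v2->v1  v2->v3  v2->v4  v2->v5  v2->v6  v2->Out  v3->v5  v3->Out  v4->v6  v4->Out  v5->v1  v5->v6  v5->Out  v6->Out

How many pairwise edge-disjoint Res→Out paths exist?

Assign every edge capacity 1; by Menger, the answer equals the max flow.
Path Res→Out (+1); total 1.
Path Res→v1→Out (+1); total 2.
Path Res→v2→Out (+1); total 3.
Path Res→v3→Out (+1); total 4.
Path Res→v4→Out (+1); total 5.
Path Res→v5→Out (+1); total 6.
No residual Res→Out path; max flow = 6.
Certifying cut of size 6: {Res→Out, Res→v1, Res→v2, Res→v3, Res→v4, Res→v5}.

6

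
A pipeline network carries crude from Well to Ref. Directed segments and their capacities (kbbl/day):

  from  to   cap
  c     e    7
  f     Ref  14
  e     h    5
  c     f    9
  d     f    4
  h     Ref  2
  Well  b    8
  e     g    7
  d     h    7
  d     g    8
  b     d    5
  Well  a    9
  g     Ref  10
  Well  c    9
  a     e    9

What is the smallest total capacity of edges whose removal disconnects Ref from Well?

23

Augment Well→c→f→Ref: bottleneck 9, flow now 9.
Augment Well→a→e→g→Ref: bottleneck 7, flow now 16.
Augment Well→a→e→h→Ref: bottleneck 2, flow now 18.
Augment Well→b→d→f→Ref: bottleneck 4, flow now 22.
Augment Well→b→d→g→Ref: bottleneck 1, flow now 23.
No augmenting path remains; maximum flow = 23.
By max-flow min-cut, the minimum cut capacity equals the max flow.
In the residual graph, reachable from Well: {Well, b}.
Min-cut edges: Well→a (9), Well→c (9), b→d (5); capacity 9 + 9 + 5 = 23.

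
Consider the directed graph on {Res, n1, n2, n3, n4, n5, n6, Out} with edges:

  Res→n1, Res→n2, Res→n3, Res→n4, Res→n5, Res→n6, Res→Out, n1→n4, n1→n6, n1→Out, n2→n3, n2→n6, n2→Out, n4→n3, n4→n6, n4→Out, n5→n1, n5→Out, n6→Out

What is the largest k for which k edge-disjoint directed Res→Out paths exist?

Assign every edge capacity 1; by Menger, the answer equals the max flow.
Path Res→Out (+1); total 1.
Path Res→n1→Out (+1); total 2.
Path Res→n2→Out (+1); total 3.
Path Res→n4→Out (+1); total 4.
Path Res→n5→Out (+1); total 5.
Path Res→n6→Out (+1); total 6.
No residual Res→Out path; max flow = 6.
Certifying cut of size 6: {Res→Out, Res→n1, Res→n2, Res→n4, Res→n5, Res→n6}.

6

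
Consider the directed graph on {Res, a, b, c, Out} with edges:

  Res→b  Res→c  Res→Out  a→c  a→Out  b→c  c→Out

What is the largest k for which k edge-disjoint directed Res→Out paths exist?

2

Assign every edge capacity 1; by Menger, the answer equals the max flow.
Path Res→Out (+1); total 1.
Path Res→c→Out (+1); total 2.
No residual Res→Out path; max flow = 2.
Certifying cut of size 2: {Res→Out, c→Out}.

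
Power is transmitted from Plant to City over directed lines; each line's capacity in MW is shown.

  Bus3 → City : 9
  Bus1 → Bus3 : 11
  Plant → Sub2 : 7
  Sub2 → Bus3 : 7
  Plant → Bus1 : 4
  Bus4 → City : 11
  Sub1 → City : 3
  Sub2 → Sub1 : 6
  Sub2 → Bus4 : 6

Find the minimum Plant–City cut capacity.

Augment Plant→Sub2→Bus4→City: bottleneck 6, flow now 6.
Augment Plant→Sub2→Sub1→City: bottleneck 1, flow now 7.
Augment Plant→Bus1→Bus3→City: bottleneck 4, flow now 11.
No augmenting path remains; maximum flow = 11.
By max-flow min-cut, the minimum cut capacity equals the max flow.
In the residual graph, reachable from Plant: {Plant}.
Min-cut edges: Plant→Sub2 (7), Plant→Bus1 (4); capacity 7 + 4 = 11.

11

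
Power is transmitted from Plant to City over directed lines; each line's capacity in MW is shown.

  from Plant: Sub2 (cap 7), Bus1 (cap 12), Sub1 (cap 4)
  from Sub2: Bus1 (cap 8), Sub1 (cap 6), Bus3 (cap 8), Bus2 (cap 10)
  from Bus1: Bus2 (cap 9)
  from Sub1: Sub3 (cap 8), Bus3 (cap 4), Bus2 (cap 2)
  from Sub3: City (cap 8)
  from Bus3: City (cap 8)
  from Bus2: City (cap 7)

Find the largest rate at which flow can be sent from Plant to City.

18

Augment Plant→Sub2→Bus3→City: bottleneck 7, flow now 7.
Augment Plant→Bus1→Bus2→City: bottleneck 7, flow now 14.
Augment Plant→Sub1→Sub3→City: bottleneck 4, flow now 18.
No augmenting path remains; maximum flow = 18.
In the residual graph, reachable from Plant: {Plant, Bus1, Bus2}.
Min-cut edges: Plant→Sub2 (7), Plant→Sub1 (4), Bus2→City (7); capacity 7 + 4 + 7 = 18.
This cut is saturated, so no flow can exceed 18.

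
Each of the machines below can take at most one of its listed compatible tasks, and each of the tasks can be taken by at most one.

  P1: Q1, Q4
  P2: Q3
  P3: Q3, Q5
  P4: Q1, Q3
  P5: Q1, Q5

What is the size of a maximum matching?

Unit-capacity flow: source→left, listed edges, right→sink; max matching = max flow.
Augmenting path P1→Q1 (+1); matched 1.
Augmenting path P2→Q3 (+1); matched 2.
Augmenting path P3→Q5 (+1); matched 3.
Augmenting path P4→Q1→P1→Q4 (+1); matched 4.
No augmenting path remains; maximum matching = 4.
König certificate: {P1, Q1, Q3, Q5} is a vertex cover of size 4 (every listed pair touches it), so no matching can be larger.

4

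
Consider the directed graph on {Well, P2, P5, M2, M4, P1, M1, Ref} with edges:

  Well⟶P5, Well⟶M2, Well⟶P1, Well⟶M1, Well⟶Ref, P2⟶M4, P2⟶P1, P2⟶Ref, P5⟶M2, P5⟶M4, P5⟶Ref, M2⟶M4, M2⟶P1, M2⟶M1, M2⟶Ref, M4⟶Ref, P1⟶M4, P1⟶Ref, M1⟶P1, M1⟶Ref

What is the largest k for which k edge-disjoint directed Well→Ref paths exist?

5

Assign every edge capacity 1; by Menger, the answer equals the max flow.
Path Well→Ref (+1); total 1.
Path Well→P5→Ref (+1); total 2.
Path Well→M2→Ref (+1); total 3.
Path Well→P1→Ref (+1); total 4.
Path Well→M1→Ref (+1); total 5.
No residual Well→Ref path; max flow = 5.
Certifying cut of size 5: {Well→M1, Well→M2, Well→P1, Well→P5, Well→Ref}.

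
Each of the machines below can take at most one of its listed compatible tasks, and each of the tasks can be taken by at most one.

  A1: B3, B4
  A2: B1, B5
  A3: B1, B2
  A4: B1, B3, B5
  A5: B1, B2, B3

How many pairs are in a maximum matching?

5

Unit-capacity flow: source→left, listed edges, right→sink; max matching = max flow.
Augmenting path A1→B3 (+1); matched 1.
Augmenting path A2→B1 (+1); matched 2.
Augmenting path A3→B2 (+1); matched 3.
Augmenting path A4→B5 (+1); matched 4.
Augmenting path A5→B3→A1→B4 (+1); matched 5.
No augmenting path remains; maximum matching = 5.
König certificate: {A1, A2, A3, A4, A5} is a vertex cover of size 5 (every listed pair touches it), so no matching can be larger.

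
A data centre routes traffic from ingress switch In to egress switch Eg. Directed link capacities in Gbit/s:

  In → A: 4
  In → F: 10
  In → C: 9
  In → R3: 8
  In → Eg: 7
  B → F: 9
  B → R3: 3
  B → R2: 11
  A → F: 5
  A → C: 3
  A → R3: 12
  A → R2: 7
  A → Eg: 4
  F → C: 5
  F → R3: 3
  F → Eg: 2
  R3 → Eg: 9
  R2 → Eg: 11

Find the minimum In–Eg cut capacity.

22

Augment In→Eg: bottleneck 7, flow now 7.
Augment In→A→Eg: bottleneck 4, flow now 11.
Augment In→F→Eg: bottleneck 2, flow now 13.
Augment In→R3→Eg: bottleneck 8, flow now 21.
Augment In→F→R3→Eg: bottleneck 1, flow now 22.
No augmenting path remains; maximum flow = 22.
By max-flow min-cut, the minimum cut capacity equals the max flow.
In the residual graph, reachable from In: {In, F, C, R3}.
Min-cut edges: In→A (4), In→Eg (7), F→Eg (2), R3→Eg (9); capacity 4 + 7 + 2 + 9 = 22.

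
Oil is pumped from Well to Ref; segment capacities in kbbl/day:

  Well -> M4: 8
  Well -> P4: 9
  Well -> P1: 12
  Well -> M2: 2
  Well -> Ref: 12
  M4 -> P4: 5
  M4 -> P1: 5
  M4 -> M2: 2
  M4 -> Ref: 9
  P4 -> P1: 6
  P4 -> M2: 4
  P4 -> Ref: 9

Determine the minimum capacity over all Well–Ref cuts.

Augment Well→Ref: bottleneck 12, flow now 12.
Augment Well→M4→Ref: bottleneck 8, flow now 20.
Augment Well→P4→Ref: bottleneck 9, flow now 29.
No augmenting path remains; maximum flow = 29.
By max-flow min-cut, the minimum cut capacity equals the max flow.
In the residual graph, reachable from Well: {Well, P1, M2}.
Min-cut edges: Well→M4 (8), Well→P4 (9), Well→Ref (12); capacity 8 + 9 + 12 = 29.

29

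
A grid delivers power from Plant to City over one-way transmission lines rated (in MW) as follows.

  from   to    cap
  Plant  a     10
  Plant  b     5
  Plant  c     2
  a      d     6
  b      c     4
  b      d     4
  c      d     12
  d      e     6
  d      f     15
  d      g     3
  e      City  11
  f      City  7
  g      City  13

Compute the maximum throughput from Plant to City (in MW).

Augment Plant→a→d→e→City: bottleneck 6, flow now 6.
Augment Plant→b→d→f→City: bottleneck 4, flow now 10.
Augment Plant→c→d→f→City: bottleneck 2, flow now 12.
Augment Plant→b→c→d→f→City: bottleneck 1, flow now 13.
No augmenting path remains; maximum flow = 13.
In the residual graph, reachable from Plant: {Plant, a}.
Min-cut edges: Plant→b (5), Plant→c (2), a→d (6); capacity 5 + 2 + 6 = 13.
This cut is saturated, so no flow can exceed 13.

13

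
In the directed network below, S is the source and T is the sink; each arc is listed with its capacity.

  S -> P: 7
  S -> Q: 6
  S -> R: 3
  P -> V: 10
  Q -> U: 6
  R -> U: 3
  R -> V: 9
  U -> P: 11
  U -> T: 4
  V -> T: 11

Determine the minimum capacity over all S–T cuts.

Augment S→P→V→T: bottleneck 7, flow now 7.
Augment S→Q→U→T: bottleneck 4, flow now 11.
Augment S→R→V→T: bottleneck 3, flow now 14.
Augment S→Q→U→P→V→T: bottleneck 1, flow now 15.
No augmenting path remains; maximum flow = 15.
By max-flow min-cut, the minimum cut capacity equals the max flow.
In the residual graph, reachable from S: {S, P, Q, R, U, V}.
Min-cut edges: U→T (4), V→T (11); capacity 4 + 11 = 15.

15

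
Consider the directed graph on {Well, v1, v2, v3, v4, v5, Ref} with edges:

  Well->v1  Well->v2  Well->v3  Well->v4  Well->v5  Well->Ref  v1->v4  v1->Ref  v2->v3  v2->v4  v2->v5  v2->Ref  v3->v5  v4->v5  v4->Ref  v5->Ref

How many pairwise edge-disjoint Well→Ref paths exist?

Assign every edge capacity 1; by Menger, the answer equals the max flow.
Path Well→Ref (+1); total 1.
Path Well→v1→Ref (+1); total 2.
Path Well→v2→Ref (+1); total 3.
Path Well→v4→Ref (+1); total 4.
Path Well→v5→Ref (+1); total 5.
No residual Well→Ref path; max flow = 5.
Certifying cut of size 5: {Well→Ref, Well→v1, Well→v2, Well→v4, v5→Ref}.

5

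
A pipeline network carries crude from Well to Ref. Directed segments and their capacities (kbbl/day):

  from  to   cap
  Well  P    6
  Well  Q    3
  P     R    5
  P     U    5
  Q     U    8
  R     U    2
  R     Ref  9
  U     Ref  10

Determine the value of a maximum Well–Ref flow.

9

Augment Well→P→R→Ref: bottleneck 5, flow now 5.
Augment Well→P→U→Ref: bottleneck 1, flow now 6.
Augment Well→Q→U→Ref: bottleneck 3, flow now 9.
No augmenting path remains; maximum flow = 9.
In the residual graph, reachable from Well: {Well}.
Min-cut edges: Well→P (6), Well→Q (3); capacity 6 + 3 = 9.
This cut is saturated, so no flow can exceed 9.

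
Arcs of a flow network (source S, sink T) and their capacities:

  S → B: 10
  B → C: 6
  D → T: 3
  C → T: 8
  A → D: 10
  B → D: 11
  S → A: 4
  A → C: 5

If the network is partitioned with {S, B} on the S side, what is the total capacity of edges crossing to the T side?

21

Edges leaving {S, B}: S→A (4), B→C (6), B→D (11).
Cut capacity = 4 + 6 + 11 = 21.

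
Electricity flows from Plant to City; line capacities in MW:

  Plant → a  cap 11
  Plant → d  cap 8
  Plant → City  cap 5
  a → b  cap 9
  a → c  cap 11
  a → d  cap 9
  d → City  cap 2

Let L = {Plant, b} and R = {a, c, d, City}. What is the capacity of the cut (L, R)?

24

Edges leaving {Plant, b}: Plant→a (11), Plant→d (8), Plant→City (5).
Cut capacity = 11 + 8 + 5 = 24.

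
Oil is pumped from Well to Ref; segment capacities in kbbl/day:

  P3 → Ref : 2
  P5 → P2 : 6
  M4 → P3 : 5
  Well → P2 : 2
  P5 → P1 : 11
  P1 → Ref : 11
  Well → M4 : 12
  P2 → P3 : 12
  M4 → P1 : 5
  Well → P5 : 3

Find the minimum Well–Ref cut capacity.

Augment Well→P2→P3→Ref: bottleneck 2, flow now 2.
Augment Well→M4→P1→Ref: bottleneck 5, flow now 7.
Augment Well→P5→P1→Ref: bottleneck 3, flow now 10.
No augmenting path remains; maximum flow = 10.
By max-flow min-cut, the minimum cut capacity equals the max flow.
In the residual graph, reachable from Well: {Well, P2, M4, P3}.
Min-cut edges: Well→P5 (3), M4→P1 (5), P3→Ref (2); capacity 3 + 5 + 2 = 10.

10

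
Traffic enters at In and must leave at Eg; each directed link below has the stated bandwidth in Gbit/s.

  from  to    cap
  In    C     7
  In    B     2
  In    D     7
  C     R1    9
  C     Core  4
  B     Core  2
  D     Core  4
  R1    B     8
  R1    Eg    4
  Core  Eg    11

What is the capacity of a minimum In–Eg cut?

13

Augment In→C→R1→Eg: bottleneck 4, flow now 4.
Augment In→C→Core→Eg: bottleneck 3, flow now 7.
Augment In→B→Core→Eg: bottleneck 2, flow now 9.
Augment In→D→Core→Eg: bottleneck 4, flow now 13.
No augmenting path remains; maximum flow = 13.
By max-flow min-cut, the minimum cut capacity equals the max flow.
In the residual graph, reachable from In: {In, D}.
Min-cut edges: In→C (7), In→B (2), D→Core (4); capacity 7 + 2 + 4 = 13.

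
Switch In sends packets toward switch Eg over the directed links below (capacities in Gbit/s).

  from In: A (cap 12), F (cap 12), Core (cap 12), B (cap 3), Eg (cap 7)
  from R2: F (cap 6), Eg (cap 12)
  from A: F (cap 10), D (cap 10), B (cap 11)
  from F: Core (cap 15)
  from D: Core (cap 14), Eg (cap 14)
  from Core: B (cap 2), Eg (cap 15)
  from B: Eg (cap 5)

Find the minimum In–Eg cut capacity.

37

Augment In→Eg: bottleneck 7, flow now 7.
Augment In→Core→Eg: bottleneck 12, flow now 19.
Augment In→B→Eg: bottleneck 3, flow now 22.
Augment In→A→D→Eg: bottleneck 10, flow now 32.
Augment In→A→B→Eg: bottleneck 2, flow now 34.
Augment In→F→Core→Eg: bottleneck 3, flow now 37.
No augmenting path remains; maximum flow = 37.
By max-flow min-cut, the minimum cut capacity equals the max flow.
In the residual graph, reachable from In: {In, A, F, Core, B}.
Min-cut edges: In→Eg (7), A→D (10), Core→Eg (15), B→Eg (5); capacity 7 + 10 + 15 + 5 = 37.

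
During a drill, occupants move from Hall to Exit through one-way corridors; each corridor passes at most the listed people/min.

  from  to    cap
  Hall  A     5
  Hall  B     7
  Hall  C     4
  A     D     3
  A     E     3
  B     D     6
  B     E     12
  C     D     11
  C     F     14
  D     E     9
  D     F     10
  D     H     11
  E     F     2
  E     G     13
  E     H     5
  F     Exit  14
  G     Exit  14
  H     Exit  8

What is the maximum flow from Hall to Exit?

16

Augment Hall→C→F→Exit: bottleneck 4, flow now 4.
Augment Hall→A→D→F→Exit: bottleneck 3, flow now 7.
Augment Hall→A→E→F→Exit: bottleneck 2, flow now 9.
Augment Hall→B→D→F→Exit: bottleneck 5, flow now 14.
Augment Hall→B→D→H→Exit: bottleneck 1, flow now 15.
Augment Hall→B→E→G→Exit: bottleneck 1, flow now 16.
No augmenting path remains; maximum flow = 16.
In the residual graph, reachable from Hall: {Hall}.
Min-cut edges: Hall→A (5), Hall→B (7), Hall→C (4); capacity 5 + 7 + 4 = 16.
This cut is saturated, so no flow can exceed 16.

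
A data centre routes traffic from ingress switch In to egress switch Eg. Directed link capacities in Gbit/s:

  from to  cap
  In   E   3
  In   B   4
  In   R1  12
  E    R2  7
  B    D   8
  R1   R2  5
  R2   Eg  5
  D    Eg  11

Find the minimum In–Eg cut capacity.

9

Augment In→E→R2→Eg: bottleneck 3, flow now 3.
Augment In→B→D→Eg: bottleneck 4, flow now 7.
Augment In→R1→R2→Eg: bottleneck 2, flow now 9.
No augmenting path remains; maximum flow = 9.
By max-flow min-cut, the minimum cut capacity equals the max flow.
In the residual graph, reachable from In: {In, E, R1, R2}.
Min-cut edges: In→B (4), R2→Eg (5); capacity 4 + 5 = 9.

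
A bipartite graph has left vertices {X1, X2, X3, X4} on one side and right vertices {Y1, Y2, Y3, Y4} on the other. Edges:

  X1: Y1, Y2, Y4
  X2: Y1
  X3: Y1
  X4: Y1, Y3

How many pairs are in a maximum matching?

Unit-capacity flow: source→left, listed edges, right→sink; max matching = max flow.
Augmenting path X1→Y1 (+1); matched 1.
Augmenting path X4→Y3 (+1); matched 2.
Augmenting path X2→Y1→X1→Y2 (+1); matched 3.
No augmenting path remains; maximum matching = 3.
König certificate: {X1, X4, Y1} is a vertex cover of size 3 (every listed pair touches it), so no matching can be larger.

3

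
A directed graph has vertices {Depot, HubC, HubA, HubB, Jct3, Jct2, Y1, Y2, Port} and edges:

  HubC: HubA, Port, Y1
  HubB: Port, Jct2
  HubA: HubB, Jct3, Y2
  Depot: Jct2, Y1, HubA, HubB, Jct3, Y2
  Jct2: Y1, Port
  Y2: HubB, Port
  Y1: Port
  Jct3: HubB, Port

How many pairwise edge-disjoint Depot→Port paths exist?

Assign every edge capacity 1; by Menger, the answer equals the max flow.
Path Depot→HubB→Port (+1); total 1.
Path Depot→Jct3→Port (+1); total 2.
Path Depot→Jct2→Port (+1); total 3.
Path Depot→Y1→Port (+1); total 4.
Path Depot→Y2→Port (+1); total 5.
No residual Depot→Port path; max flow = 5.
Certifying cut of size 5: {HubB→Port, Jct2→Port, Jct3→Port, Y1→Port, Y2→Port}.

5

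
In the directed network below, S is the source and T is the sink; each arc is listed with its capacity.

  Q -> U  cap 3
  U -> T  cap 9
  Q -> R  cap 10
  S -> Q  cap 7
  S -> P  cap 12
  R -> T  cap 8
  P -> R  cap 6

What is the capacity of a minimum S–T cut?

11

Augment S→P→R→T: bottleneck 6, flow now 6.
Augment S→Q→R→T: bottleneck 2, flow now 8.
Augment S→Q→U→T: bottleneck 3, flow now 11.
No augmenting path remains; maximum flow = 11.
By max-flow min-cut, the minimum cut capacity equals the max flow.
In the residual graph, reachable from S: {S, P, Q, R}.
Min-cut edges: Q→U (3), R→T (8); capacity 3 + 8 = 11.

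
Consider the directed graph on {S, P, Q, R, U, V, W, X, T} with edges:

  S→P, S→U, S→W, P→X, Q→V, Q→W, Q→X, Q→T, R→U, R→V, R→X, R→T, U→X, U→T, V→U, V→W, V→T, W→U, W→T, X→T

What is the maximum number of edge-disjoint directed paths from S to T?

Assign every edge capacity 1; by Menger, the answer equals the max flow.
Path S→U→T (+1); total 1.
Path S→W→T (+1); total 2.
Path S→P→X→T (+1); total 3.
No residual S→T path; max flow = 3.
Certifying cut of size 3: {S→P, S→U, S→W}.

3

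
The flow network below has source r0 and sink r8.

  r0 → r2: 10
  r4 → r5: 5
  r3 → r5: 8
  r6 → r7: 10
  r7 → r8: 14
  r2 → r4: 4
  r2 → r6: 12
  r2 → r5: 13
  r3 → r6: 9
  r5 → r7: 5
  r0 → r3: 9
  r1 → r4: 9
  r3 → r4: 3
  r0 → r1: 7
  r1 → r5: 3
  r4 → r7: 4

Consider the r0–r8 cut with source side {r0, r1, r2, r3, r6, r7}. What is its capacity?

54

Edges leaving {r0, r1, r2, r3, r6, r7}: r1→r4 (9), r1→r5 (3), r2→r4 (4), r2→r5 (13), r3→r4 (3), r3→r5 (8), r7→r8 (14).
Cut capacity = 9 + 3 + 4 + 13 + 3 + 8 + 14 = 54.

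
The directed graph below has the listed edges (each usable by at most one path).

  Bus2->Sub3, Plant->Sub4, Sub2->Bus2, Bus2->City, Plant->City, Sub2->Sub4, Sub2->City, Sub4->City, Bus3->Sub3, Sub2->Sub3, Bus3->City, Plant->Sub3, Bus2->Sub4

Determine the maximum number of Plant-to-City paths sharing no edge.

Assign every edge capacity 1; by Menger, the answer equals the max flow.
Path Plant→City (+1); total 1.
Path Plant→Sub4→City (+1); total 2.
No residual Plant→City path; max flow = 2.
Certifying cut of size 2: {Plant→City, Plant→Sub4}.

2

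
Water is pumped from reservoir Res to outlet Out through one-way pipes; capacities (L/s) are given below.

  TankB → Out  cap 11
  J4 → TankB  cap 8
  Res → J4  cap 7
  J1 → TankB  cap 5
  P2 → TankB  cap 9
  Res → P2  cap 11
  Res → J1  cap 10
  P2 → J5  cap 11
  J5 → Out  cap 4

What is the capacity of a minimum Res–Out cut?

15

Augment Res→J1→TankB→Out: bottleneck 5, flow now 5.
Augment Res→J4→TankB→Out: bottleneck 6, flow now 11.
Augment Res→P2→J5→Out: bottleneck 4, flow now 15.
No augmenting path remains; maximum flow = 15.
By max-flow min-cut, the minimum cut capacity equals the max flow.
In the residual graph, reachable from Res: {Res, J1, J4, P2, TankB, J5}.
Min-cut edges: TankB→Out (11), J5→Out (4); capacity 11 + 4 = 15.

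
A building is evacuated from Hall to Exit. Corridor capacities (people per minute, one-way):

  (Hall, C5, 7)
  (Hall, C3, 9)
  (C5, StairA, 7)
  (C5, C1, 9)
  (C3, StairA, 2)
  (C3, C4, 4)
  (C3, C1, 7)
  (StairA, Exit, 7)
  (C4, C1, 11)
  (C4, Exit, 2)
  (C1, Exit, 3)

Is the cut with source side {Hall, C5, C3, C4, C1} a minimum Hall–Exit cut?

Given cut capacity: 7 + 2 + 2 + 3 = 14.
Augment Hall→C5→StairA→Exit: bottleneck 7, flow now 7.
Augment Hall→C3→C4→Exit: bottleneck 2, flow now 9.
Augment Hall→C3→C1→Exit: bottleneck 3, flow now 12.
No augmenting path remains; maximum flow = 12.
In the residual graph, reachable from Hall: {Hall, C5, C3, StairA, C4, C1}.
Min-cut edges: StairA→Exit (7), C4→Exit (2), C1→Exit (3); capacity 7 + 2 + 3 = 12.
Cut capacity 14 exceeds the max flow 12, so it is not minimum.

No — its capacity is 14, but the minimum cut has capacity 12.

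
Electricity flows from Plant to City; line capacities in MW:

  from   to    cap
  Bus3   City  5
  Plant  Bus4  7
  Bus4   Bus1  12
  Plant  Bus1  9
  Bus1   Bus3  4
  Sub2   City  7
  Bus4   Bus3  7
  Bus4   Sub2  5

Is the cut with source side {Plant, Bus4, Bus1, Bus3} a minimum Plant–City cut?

Yes — it is a minimum cut (capacity 10).

Given cut capacity: 5 + 5 = 10.
Augment Plant→Bus4→Sub2→City: bottleneck 5, flow now 5.
Augment Plant→Bus4→Bus3→City: bottleneck 2, flow now 7.
Augment Plant→Bus1→Bus3→City: bottleneck 3, flow now 10.
No augmenting path remains; maximum flow = 10.
Cut capacity 10 equals the max flow, so it is a minimum cut.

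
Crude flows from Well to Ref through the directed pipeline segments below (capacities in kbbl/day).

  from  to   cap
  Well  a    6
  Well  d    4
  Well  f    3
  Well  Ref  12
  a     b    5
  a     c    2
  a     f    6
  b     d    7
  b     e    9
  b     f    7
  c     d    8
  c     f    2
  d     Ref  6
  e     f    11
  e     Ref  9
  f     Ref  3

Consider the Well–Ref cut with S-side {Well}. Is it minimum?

Yes — it is a minimum cut (capacity 25).

Given cut capacity: 6 + 4 + 3 + 12 = 25.
Augment Well→Ref: bottleneck 12, flow now 12.
Augment Well→d→Ref: bottleneck 4, flow now 16.
Augment Well→f→Ref: bottleneck 3, flow now 19.
Augment Well→a→b→d→Ref: bottleneck 2, flow now 21.
Augment Well→a→b→e→Ref: bottleneck 3, flow now 24.
Augment Well→a→c→d→b→e→Ref: bottleneck 1, flow now 25. (uses reverse residual edge)
No augmenting path remains; maximum flow = 25.
Cut capacity 25 equals the max flow, so it is a minimum cut.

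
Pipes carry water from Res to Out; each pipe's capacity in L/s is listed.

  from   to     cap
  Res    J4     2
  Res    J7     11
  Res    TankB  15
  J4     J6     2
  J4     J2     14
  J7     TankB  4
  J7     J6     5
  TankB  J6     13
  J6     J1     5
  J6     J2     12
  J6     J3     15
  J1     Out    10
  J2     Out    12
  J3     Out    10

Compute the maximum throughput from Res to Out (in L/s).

20

Augment Res→J4→J2→Out: bottleneck 2, flow now 2.
Augment Res→J7→J6→J1→Out: bottleneck 5, flow now 7.
Augment Res→TankB→J6→J2→Out: bottleneck 10, flow now 17.
Augment Res→TankB→J6→J3→Out: bottleneck 3, flow now 20.
No augmenting path remains; maximum flow = 20.
In the residual graph, reachable from Res: {Res, J7, TankB}.
Min-cut edges: Res→J4 (2), J7→J6 (5), TankB→J6 (13); capacity 2 + 5 + 13 = 20.
This cut is saturated, so no flow can exceed 20.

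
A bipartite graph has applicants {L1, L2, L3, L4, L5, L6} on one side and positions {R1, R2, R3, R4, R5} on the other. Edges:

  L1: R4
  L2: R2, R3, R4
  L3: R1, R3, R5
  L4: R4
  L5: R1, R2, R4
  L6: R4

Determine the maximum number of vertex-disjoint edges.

Unit-capacity flow: source→left, listed edges, right→sink; max matching = max flow.
Augmenting path L1→R4 (+1); matched 1.
Augmenting path L2→R2 (+1); matched 2.
Augmenting path L3→R1 (+1); matched 3.
Augmenting path L5→R1→L3→R3 (+1); matched 4.
No augmenting path remains; maximum matching = 4.
König certificate: {L2, L3, L5, R4} is a vertex cover of size 4 (every listed pair touches it), so no matching can be larger.

4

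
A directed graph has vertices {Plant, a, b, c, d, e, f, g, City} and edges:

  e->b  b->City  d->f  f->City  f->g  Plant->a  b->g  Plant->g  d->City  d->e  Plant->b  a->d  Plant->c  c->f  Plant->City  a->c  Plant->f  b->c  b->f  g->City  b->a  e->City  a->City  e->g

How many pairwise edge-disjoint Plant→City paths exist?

5

Assign every edge capacity 1; by Menger, the answer equals the max flow.
Path Plant→City (+1); total 1.
Path Plant→a→City (+1); total 2.
Path Plant→b→City (+1); total 3.
Path Plant→f→City (+1); total 4.
Path Plant→g→City (+1); total 5.
No residual Plant→City path; max flow = 5.
Certifying cut of size 5: {Plant→City, Plant→a, Plant→b, f→City, g→City}.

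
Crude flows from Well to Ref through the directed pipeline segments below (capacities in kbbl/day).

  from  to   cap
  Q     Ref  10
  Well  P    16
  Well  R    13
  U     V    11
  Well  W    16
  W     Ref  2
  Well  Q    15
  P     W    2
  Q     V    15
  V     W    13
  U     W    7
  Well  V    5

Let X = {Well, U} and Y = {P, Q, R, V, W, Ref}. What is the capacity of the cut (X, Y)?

83

Edges leaving {Well, U}: Well→P (16), Well→Q (15), Well→R (13), Well→V (5), Well→W (16), U→V (11), U→W (7).
Cut capacity = 16 + 15 + 13 + 5 + 16 + 11 + 7 = 83.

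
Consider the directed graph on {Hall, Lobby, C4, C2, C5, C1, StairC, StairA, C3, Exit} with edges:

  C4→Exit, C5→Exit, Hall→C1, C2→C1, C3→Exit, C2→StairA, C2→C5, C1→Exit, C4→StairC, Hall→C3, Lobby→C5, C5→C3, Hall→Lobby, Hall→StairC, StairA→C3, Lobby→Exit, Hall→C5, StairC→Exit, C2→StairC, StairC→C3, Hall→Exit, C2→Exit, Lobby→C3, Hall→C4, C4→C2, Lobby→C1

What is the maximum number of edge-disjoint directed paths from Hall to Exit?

7

Assign every edge capacity 1; by Menger, the answer equals the max flow.
Path Hall→Exit (+1); total 1.
Path Hall→Lobby→Exit (+1); total 2.
Path Hall→C4→Exit (+1); total 3.
Path Hall→C5→Exit (+1); total 4.
Path Hall→C1→Exit (+1); total 5.
Path Hall→StairC→Exit (+1); total 6.
Path Hall→C3→Exit (+1); total 7.
No residual Hall→Exit path; max flow = 7.
Certifying cut of size 7: {Hall→C1, Hall→C3, Hall→C4, Hall→C5, Hall→Exit, Hall→Lobby, Hall→StairC}.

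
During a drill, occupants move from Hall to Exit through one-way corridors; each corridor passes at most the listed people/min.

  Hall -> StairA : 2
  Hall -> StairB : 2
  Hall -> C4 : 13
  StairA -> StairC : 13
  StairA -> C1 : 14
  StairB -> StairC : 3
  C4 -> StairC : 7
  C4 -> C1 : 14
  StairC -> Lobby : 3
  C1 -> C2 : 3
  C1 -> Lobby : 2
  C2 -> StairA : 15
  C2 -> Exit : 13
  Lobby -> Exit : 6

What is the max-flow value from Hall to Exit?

Augment Hall→StairA→StairC→Lobby→Exit: bottleneck 2, flow now 2.
Augment Hall→StairB→StairC→Lobby→Exit: bottleneck 1, flow now 3.
Augment Hall→C4→C1→C2→Exit: bottleneck 3, flow now 6.
Augment Hall→C4→C1→Lobby→Exit: bottleneck 2, flow now 8.
No augmenting path remains; maximum flow = 8.
In the residual graph, reachable from Hall: {Hall, StairA, StairB, C4, StairC, C1}.
Min-cut edges: StairC→Lobby (3), C1→C2 (3), C1→Lobby (2); capacity 3 + 3 + 2 = 8.
This cut is saturated, so no flow can exceed 8.

8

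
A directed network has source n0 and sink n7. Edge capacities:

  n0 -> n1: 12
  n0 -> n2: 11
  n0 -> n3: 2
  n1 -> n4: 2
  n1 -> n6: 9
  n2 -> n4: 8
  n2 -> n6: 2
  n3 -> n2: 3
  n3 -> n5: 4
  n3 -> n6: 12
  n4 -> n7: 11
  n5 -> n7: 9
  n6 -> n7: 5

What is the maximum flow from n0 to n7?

Augment n0→n1→n4→n7: bottleneck 2, flow now 2.
Augment n0→n1→n6→n7: bottleneck 5, flow now 7.
Augment n0→n2→n4→n7: bottleneck 8, flow now 15.
Augment n0→n3→n5→n7: bottleneck 2, flow now 17.
No augmenting path remains; maximum flow = 17.
In the residual graph, reachable from n0: {n0, n1, n2, n6}.
Min-cut edges: n0→n3 (2), n1→n4 (2), n2→n4 (8), n6→n7 (5); capacity 2 + 2 + 8 + 5 = 17.
This cut is saturated, so no flow can exceed 17.

17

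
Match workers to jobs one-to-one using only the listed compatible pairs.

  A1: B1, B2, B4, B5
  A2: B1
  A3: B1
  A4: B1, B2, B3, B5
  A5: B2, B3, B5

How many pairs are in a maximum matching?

4

Unit-capacity flow: source→left, listed edges, right→sink; max matching = max flow.
Augmenting path A1→B1 (+1); matched 1.
Augmenting path A4→B2 (+1); matched 2.
Augmenting path A5→B3 (+1); matched 3.
Augmenting path A2→B1→A1→B4 (+1); matched 4.
No augmenting path remains; maximum matching = 4.
König certificate: {A1, A4, A5, B1} is a vertex cover of size 4 (every listed pair touches it), so no matching can be larger.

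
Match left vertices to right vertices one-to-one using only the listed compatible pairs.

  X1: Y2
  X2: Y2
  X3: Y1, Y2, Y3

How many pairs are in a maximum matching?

2

Unit-capacity flow: source→left, listed edges, right→sink; max matching = max flow.
Augmenting path X1→Y2 (+1); matched 1.
Augmenting path X3→Y1 (+1); matched 2.
No augmenting path remains; maximum matching = 2.
König certificate: {X3, Y2} is a vertex cover of size 2 (every listed pair touches it), so no matching can be larger.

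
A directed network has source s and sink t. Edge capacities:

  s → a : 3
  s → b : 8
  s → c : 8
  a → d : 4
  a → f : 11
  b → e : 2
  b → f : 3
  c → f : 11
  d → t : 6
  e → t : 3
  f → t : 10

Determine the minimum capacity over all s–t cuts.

Augment s→a→d→t: bottleneck 3, flow now 3.
Augment s→b→e→t: bottleneck 2, flow now 5.
Augment s→b→f→t: bottleneck 3, flow now 8.
Augment s→c→f→t: bottleneck 7, flow now 15.
No augmenting path remains; maximum flow = 15.
By max-flow min-cut, the minimum cut capacity equals the max flow.
In the residual graph, reachable from s: {s, b, c, f}.
Min-cut edges: s→a (3), b→e (2), f→t (10); capacity 3 + 2 + 10 = 15.

15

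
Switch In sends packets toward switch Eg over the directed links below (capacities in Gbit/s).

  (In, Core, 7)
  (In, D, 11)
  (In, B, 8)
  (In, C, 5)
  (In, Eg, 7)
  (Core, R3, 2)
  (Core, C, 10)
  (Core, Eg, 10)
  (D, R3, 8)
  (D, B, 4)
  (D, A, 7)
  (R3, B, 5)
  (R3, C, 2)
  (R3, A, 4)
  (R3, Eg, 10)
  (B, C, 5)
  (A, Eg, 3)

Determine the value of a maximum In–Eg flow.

Augment In→Eg: bottleneck 7, flow now 7.
Augment In→Core→Eg: bottleneck 7, flow now 14.
Augment In→D→R3→Eg: bottleneck 8, flow now 22.
Augment In→D→A→Eg: bottleneck 3, flow now 25.
No augmenting path remains; maximum flow = 25.
In the residual graph, reachable from In: {In, B, C}.
Min-cut edges: In→Core (7), In→D (11), In→Eg (7); capacity 7 + 11 + 7 = 25.
This cut is saturated, so no flow can exceed 25.

25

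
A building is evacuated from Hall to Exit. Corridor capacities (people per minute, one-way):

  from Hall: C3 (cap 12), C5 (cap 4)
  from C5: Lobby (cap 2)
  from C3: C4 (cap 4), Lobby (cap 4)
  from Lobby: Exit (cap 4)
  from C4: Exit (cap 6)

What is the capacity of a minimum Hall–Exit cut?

8

Augment Hall→C5→Lobby→Exit: bottleneck 2, flow now 2.
Augment Hall→C3→Lobby→Exit: bottleneck 2, flow now 4.
Augment Hall→C3→C4→Exit: bottleneck 4, flow now 8.
No augmenting path remains; maximum flow = 8.
By max-flow min-cut, the minimum cut capacity equals the max flow.
In the residual graph, reachable from Hall: {Hall, C5, C3, Lobby}.
Min-cut edges: C3→C4 (4), Lobby→Exit (4); capacity 4 + 4 = 8.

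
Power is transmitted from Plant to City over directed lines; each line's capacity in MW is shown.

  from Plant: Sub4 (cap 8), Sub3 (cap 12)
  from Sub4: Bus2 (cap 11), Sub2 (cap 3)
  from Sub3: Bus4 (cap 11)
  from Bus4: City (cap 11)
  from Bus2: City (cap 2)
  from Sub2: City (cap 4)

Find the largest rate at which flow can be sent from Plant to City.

Augment Plant→Sub4→Bus2→City: bottleneck 2, flow now 2.
Augment Plant→Sub4→Sub2→City: bottleneck 3, flow now 5.
Augment Plant→Sub3→Bus4→City: bottleneck 11, flow now 16.
No augmenting path remains; maximum flow = 16.
In the residual graph, reachable from Plant: {Plant, Sub4, Sub3, Bus2}.
Min-cut edges: Sub4→Sub2 (3), Sub3→Bus4 (11), Bus2→City (2); capacity 3 + 11 + 2 = 16.
This cut is saturated, so no flow can exceed 16.

16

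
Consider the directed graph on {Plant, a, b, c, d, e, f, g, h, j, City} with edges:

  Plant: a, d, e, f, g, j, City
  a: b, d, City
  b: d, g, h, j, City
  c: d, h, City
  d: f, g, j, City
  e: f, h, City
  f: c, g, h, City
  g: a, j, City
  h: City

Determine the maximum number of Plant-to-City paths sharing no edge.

6

Assign every edge capacity 1; by Menger, the answer equals the max flow.
Path Plant→City (+1); total 1.
Path Plant→a→City (+1); total 2.
Path Plant→d→City (+1); total 3.
Path Plant→e→City (+1); total 4.
Path Plant→f→City (+1); total 5.
Path Plant→g→City (+1); total 6.
No residual Plant→City path; max flow = 6.
Certifying cut of size 6: {Plant→City, Plant→a, Plant→d, Plant→e, Plant→f, Plant→g}.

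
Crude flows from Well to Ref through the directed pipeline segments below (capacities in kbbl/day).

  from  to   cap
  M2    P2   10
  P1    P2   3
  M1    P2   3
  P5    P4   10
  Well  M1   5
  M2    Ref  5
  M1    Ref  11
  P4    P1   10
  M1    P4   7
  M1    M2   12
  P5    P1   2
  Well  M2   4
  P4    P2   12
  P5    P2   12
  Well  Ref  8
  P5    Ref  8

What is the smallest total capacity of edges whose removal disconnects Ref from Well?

17

Augment Well→Ref: bottleneck 8, flow now 8.
Augment Well→M1→Ref: bottleneck 5, flow now 13.
Augment Well→M2→Ref: bottleneck 4, flow now 17.
No augmenting path remains; maximum flow = 17.
By max-flow min-cut, the minimum cut capacity equals the max flow.
In the residual graph, reachable from Well: {Well}.
Min-cut edges: Well→M1 (5), Well→M2 (4), Well→Ref (8); capacity 5 + 4 + 8 = 17.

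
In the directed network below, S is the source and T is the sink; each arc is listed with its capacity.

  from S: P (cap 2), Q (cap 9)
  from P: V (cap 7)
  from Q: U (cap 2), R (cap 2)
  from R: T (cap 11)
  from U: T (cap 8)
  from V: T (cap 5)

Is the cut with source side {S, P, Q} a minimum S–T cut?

No — its capacity is 11, but the minimum cut has capacity 6.

Given cut capacity: 7 + 2 + 2 = 11.
Augment S→P→V→T: bottleneck 2, flow now 2.
Augment S→Q→R→T: bottleneck 2, flow now 4.
Augment S→Q→U→T: bottleneck 2, flow now 6.
No augmenting path remains; maximum flow = 6.
In the residual graph, reachable from S: {S, Q}.
Min-cut edges: S→P (2), Q→R (2), Q→U (2); capacity 2 + 2 + 2 = 6.
Cut capacity 11 exceeds the max flow 6, so it is not minimum.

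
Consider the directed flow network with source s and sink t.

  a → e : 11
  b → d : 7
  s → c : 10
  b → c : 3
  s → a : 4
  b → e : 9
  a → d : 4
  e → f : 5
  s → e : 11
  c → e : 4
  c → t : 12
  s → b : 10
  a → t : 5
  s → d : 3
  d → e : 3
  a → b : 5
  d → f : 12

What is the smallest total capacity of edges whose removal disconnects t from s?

16

Augment s→a→t: bottleneck 4, flow now 4.
Augment s→c→t: bottleneck 10, flow now 14.
Augment s→b→c→t: bottleneck 2, flow now 16.
No augmenting path remains; maximum flow = 16.
By max-flow min-cut, the minimum cut capacity equals the max flow.
In the residual graph, reachable from s: {s, b, c, d, e, f}.
Min-cut edges: s→a (4), c→t (12); capacity 4 + 12 = 16.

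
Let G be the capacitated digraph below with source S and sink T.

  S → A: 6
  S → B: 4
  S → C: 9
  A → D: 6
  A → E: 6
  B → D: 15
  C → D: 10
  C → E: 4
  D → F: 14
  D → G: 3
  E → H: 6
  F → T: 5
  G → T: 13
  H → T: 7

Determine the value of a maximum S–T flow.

Augment S→A→D→F→T: bottleneck 5, flow now 5.
Augment S→A→D→G→T: bottleneck 1, flow now 6.
Augment S→B→D→G→T: bottleneck 2, flow now 8.
Augment S→C→E→H→T: bottleneck 4, flow now 12.
Augment S→B→D→A→E→H→T: bottleneck 2, flow now 14. (uses reverse residual edge)
No augmenting path remains; maximum flow = 14.
In the residual graph, reachable from S: {S, A, B, C, D, E, F}.
Min-cut edges: D→G (3), E→H (6), F→T (5); capacity 3 + 6 + 5 = 14.
This cut is saturated, so no flow can exceed 14.

14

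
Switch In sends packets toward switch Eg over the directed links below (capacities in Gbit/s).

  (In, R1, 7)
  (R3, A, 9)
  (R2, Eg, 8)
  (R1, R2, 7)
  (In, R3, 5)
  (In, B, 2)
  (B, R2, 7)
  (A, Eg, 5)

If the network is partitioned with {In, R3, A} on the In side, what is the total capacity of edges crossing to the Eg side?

Edges leaving {In, R3, A}: In→R1 (7), In→B (2), A→Eg (5).
Cut capacity = 7 + 2 + 5 = 14.

14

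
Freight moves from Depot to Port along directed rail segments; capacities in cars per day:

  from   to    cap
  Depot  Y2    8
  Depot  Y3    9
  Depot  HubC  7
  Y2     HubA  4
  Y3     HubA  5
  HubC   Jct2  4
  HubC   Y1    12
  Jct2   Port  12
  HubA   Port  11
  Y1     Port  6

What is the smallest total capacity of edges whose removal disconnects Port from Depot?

16

Augment Depot→Y2→HubA→Port: bottleneck 4, flow now 4.
Augment Depot→Y3→HubA→Port: bottleneck 5, flow now 9.
Augment Depot→HubC→Jct2→Port: bottleneck 4, flow now 13.
Augment Depot→HubC→Y1→Port: bottleneck 3, flow now 16.
No augmenting path remains; maximum flow = 16.
By max-flow min-cut, the minimum cut capacity equals the max flow.
In the residual graph, reachable from Depot: {Depot, Y2, Y3}.
Min-cut edges: Depot→HubC (7), Y2→HubA (4), Y3→HubA (5); capacity 7 + 4 + 5 = 16.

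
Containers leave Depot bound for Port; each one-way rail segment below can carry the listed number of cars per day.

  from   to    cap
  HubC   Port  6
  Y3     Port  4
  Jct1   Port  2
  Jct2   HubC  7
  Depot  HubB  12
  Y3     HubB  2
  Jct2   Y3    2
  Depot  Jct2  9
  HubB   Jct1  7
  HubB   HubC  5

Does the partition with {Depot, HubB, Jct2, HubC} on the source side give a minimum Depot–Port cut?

Given cut capacity: 7 + 2 + 6 = 15.
Augment Depot→HubB→Jct1→Port: bottleneck 2, flow now 2.
Augment Depot→HubB→HubC→Port: bottleneck 5, flow now 7.
Augment Depot→Jct2→HubC→Port: bottleneck 1, flow now 8.
Augment Depot→Jct2→Y3→Port: bottleneck 2, flow now 10.
No augmenting path remains; maximum flow = 10.
In the residual graph, reachable from Depot: {Depot, HubB, Jct2, Jct1, HubC}.
Min-cut edges: Jct2→Y3 (2), Jct1→Port (2), HubC→Port (6); capacity 2 + 2 + 6 = 10.
Cut capacity 15 exceeds the max flow 10, so it is not minimum.

No — its capacity is 15, but the minimum cut has capacity 10.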